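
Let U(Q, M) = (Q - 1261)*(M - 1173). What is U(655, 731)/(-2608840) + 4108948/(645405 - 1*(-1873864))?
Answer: 193169166541/126391725730 ≈ 1.5283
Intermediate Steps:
U(Q, M) = (-1261 + Q)*(-1173 + M)
U(655, 731)/(-2608840) + 4108948/(645405 - 1*(-1873864)) = (1479153 - 1261*731 - 1173*655 + 731*655)/(-2608840) + 4108948/(645405 - 1*(-1873864)) = (1479153 - 921791 - 768315 + 478805)*(-1/2608840) + 4108948/(645405 + 1873864) = 267852*(-1/2608840) + 4108948/2519269 = -5151/50170 + 4108948*(1/2519269) = -5151/50170 + 4108948/2519269 = 193169166541/126391725730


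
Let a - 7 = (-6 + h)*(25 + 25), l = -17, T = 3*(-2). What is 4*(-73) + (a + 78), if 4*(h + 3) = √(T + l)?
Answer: -657 + 25*I*√23/2 ≈ -657.0 + 59.948*I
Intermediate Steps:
T = -6
h = -3 + I*√23/4 (h = -3 + √(-6 - 17)/4 = -3 + √(-23)/4 = -3 + (I*√23)/4 = -3 + I*√23/4 ≈ -3.0 + 1.199*I)
a = -443 + 25*I*√23/2 (a = 7 + (-6 + (-3 + I*√23/4))*(25 + 25) = 7 + (-9 + I*√23/4)*50 = 7 + (-450 + 25*I*√23/2) = -443 + 25*I*√23/2 ≈ -443.0 + 59.948*I)
4*(-73) + (a + 78) = 4*(-73) + ((-443 + 25*I*√23/2) + 78) = -292 + (-365 + 25*I*√23/2) = -657 + 25*I*√23/2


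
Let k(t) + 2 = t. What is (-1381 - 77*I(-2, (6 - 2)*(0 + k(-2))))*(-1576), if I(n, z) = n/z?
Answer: 2191625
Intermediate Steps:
k(t) = -2 + t
(-1381 - 77*I(-2, (6 - 2)*(0 + k(-2))))*(-1576) = (-1381 - (-154)/((6 - 2)*(0 + (-2 - 2))))*(-1576) = (-1381 - (-154)/(4*(0 - 4)))*(-1576) = (-1381 - (-154)/(4*(-4)))*(-1576) = (-1381 - (-154)/(-16))*(-1576) = (-1381 - (-154)*(-1)/16)*(-1576) = (-1381 - 77*⅛)*(-1576) = (-1381 - 77/8)*(-1576) = -11125/8*(-1576) = 2191625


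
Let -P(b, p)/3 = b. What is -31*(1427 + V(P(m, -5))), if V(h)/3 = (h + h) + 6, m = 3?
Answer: -43121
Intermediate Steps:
P(b, p) = -3*b
V(h) = 18 + 6*h (V(h) = 3*((h + h) + 6) = 3*(2*h + 6) = 3*(6 + 2*h) = 18 + 6*h)
-31*(1427 + V(P(m, -5))) = -31*(1427 + (18 + 6*(-3*3))) = -31*(1427 + (18 + 6*(-9))) = -31*(1427 + (18 - 54)) = -31*(1427 - 36) = -31*1391 = -43121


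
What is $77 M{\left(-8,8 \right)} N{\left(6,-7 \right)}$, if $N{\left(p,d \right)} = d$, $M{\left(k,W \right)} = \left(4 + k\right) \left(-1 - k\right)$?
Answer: $15092$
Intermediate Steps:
$M{\left(k,W \right)} = \left(-1 - k\right) \left(4 + k\right)$
$77 M{\left(-8,8 \right)} N{\left(6,-7 \right)} = 77 \left(-4 - \left(-8\right)^{2} - -40\right) \left(-7\right) = 77 \left(-4 - 64 + 40\right) \left(-7\right) = 77 \left(-28\right) \left(-7\right) = \left(-2156\right) \left(-7\right) = 15092$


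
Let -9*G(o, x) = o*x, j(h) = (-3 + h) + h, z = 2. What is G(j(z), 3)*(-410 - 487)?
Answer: 299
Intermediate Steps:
j(h) = -3 + 2*h
G(o, x) = -o*x/9
G(j(z), 3)*(-410 - 487) = (-⅑*(-3 + 2*2)*3)*(-410 - 487) = -⅑*(-3 + 4)*3*(-897) = -⅑*1*3*(-897) = -⅓*(-897) = 299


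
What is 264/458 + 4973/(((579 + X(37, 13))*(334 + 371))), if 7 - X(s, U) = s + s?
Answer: 48785537/82659840 ≈ 0.59020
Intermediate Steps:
X(s, U) = 7 - 2*s (X(s, U) = 7 - (s + s) = 7 - 2*s)
264/458 + 4973/(((579 + X(37, 13))*(334 + 371))) = 264/458 + 4973/(((579 + (7 - 2*37))*(334 + 371))) = 264*(1/458) + 4973/(((579 + (7 - 74))*705)) = 132/229 + 4973/(((579 - 67)*705)) = 132/229 + 4973/((512*705)) = 132/229 + 4973/360960 = 48785537/82659840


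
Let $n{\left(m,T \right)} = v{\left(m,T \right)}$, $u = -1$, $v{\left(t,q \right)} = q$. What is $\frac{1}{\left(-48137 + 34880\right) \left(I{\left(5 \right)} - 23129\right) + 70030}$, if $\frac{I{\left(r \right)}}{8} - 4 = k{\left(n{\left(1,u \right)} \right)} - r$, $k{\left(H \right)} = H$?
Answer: $\frac{1}{306903295} \approx 3.2584 \cdot 10^{-9}$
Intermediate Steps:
$n{\left(m,T \right)} = T$
$I{\left(r \right)} = 24 - 8 r$ ($I{\left(r \right)} = 32 + 8 \left(-1 - r\right) = 32 - \left(8 + 8 r\right) = 24 - 8 r$)
$\frac{1}{\left(-48137 + 34880\right) \left(I{\left(5 \right)} - 23129\right) + 70030} = \frac{1}{\left(-48137 + 34880\right) \left(\left(24 - 40\right) - 23129\right) + 70030} = \frac{1}{- 13257 \left(\left(24 - 40\right) - 23129\right) + 70030} = \frac{1}{- 13257 \left(-16 - 23129\right) + 70030} = \frac{1}{\left(-13257\right) \left(-23145\right) + 70030} = \frac{1}{306833265 + 70030} = \frac{1}{306903295}$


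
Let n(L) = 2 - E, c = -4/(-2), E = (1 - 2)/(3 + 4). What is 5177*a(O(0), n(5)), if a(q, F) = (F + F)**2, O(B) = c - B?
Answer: 4659300/49 ≈ 95088.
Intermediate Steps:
E = -1/7 ≈ -0.14286
c = 2 (c = -4*(-1/2) = 2)
O(B) = 2 - B
n(L) = 15/7 (n(L) = 2 - 1*(-1/7) = 2 + 1/7 = 15/7)
a(q, F) = 4*F**2 (a(q, F) = (2*F)**2 = 4*F**2)
5177*a(O(0), n(5)) = 5177*(4*(15/7)**2) = 5177*(4*(225/49)) = 5177*(900/49) = 4659300/49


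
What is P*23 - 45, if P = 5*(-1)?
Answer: -160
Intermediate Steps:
P = -5
P*23 - 45 = -5*23 - 45 = -115 - 45 = -160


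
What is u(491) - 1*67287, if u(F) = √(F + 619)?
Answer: -67287 + √1110 ≈ -67254.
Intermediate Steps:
u(F) = √(619 + F)
u(491) - 1*67287 = √(619 + 491) - 1*67287 = √1110 - 67287 = -67287 + √1110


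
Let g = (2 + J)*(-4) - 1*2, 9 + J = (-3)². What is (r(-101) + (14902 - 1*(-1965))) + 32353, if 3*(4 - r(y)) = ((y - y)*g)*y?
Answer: 49224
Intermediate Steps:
J = 0 (J = -9 + (-3)² = -9 + 9 = 0)
g = -10 (g = (2 + 0)*(-4) - 1*2 = 2*(-4) - 2 = -8 - 2 = -10)
r(y) = 4 (r(y) = 4 - (y - y)*(-10)*y/3 = 4 - 0*(-10)*y/3 = 4 - 0*y = 4 - ⅓*0 = 4 + 0 = 4)
(r(-101) + (14902 - 1*(-1965))) + 32353 = (4 + (14902 - 1*(-1965))) + 32353 = (4 + (14902 + 1965)) + 32353 = (4 + 16867) + 32353 = 16871 + 32353 = 49224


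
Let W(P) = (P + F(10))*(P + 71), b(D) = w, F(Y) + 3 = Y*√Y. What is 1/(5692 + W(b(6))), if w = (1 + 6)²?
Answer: 2803/27827236 - 75*√10/6956809 ≈ 6.6637e-5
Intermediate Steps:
F(Y) = -3 + Y^(3/2) (F(Y) = -3 + Y*√Y = -3 + Y^(3/2))
w = 49 (w = 7² = 49)
b(D) = 49
W(P) = (71 + P)*(-3 + P + 10*√10) (W(P) = (P + (-3 + 10^(3/2)))*(P + 71) = (P + (-3 + 10*√10))*(71 + P) = (-3 + P + 10*√10)*(71 + P) = (71 + P)*(-3 + P + 10*√10))
1/(5692 + W(b(6))) = 1/(5692 + (-213 + 49² + 68*49 + 710*√10 + 10*49*√10)) = 1/(5692 + (-213 + 2401 + 3332 + 710*√10 + 490*√10)) = 1/(5692 + (5520 + 1200*√10)) = 1/(11212 + 1200*√10)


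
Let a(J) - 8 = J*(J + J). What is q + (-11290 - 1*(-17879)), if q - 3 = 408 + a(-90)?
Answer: 23208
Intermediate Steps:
a(J) = 8 + 2*J**2 (a(J) = 8 + J*(J + J) = 8 + J*(2*J) = 8 + 2*J**2)
q = 16619 (q = 3 + (408 + (8 + 2*(-90)**2)) = 3 + (408 + (8 + 2*8100)) = 3 + (408 + (8 + 16200)) = 3 + (408 + 16208) = 3 + 16616 = 16619)
q + (-11290 - 1*(-17879)) = 16619 + (-11290 - 1*(-17879)) = 16619 + (-11290 + 17879) = 16619 + 6589 = 23208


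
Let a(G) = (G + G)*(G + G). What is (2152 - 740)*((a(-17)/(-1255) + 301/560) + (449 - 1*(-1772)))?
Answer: 15740261881/5020 ≈ 3.1355e+6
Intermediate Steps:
a(G) = 4*G² (a(G) = (2*G)*(2*G) = 4*G²)
(2152 - 740)*((a(-17)/(-1255) + 301/560) + (449 - 1*(-1772))) = (2152 - 740)*(((4*(-17)²)/(-1255) + 301/560) + (449 - 1*(-1772))) = 1412*(((4*289)*(-1/1255) + 301*(1/560)) + (449 + 1772)) = 1412*((1156*(-1/1255) + 43/80) + 2221) = 1412*((-1156/1255 + 43/80) + 2221) = 1412*(-7703/20080 + 2221) = 1412*(44589977/20080) = 15740261881/5020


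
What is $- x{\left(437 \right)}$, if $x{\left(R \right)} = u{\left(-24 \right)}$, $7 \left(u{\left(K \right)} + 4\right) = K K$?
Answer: $- \frac{548}{7} \approx -78.286$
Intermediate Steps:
$u{\left(K \right)} = -4 + \frac{K^{2}}{7}$ ($u{\left(K \right)} = -4 + \frac{K K}{7} = -4 + \frac{K^{2}}{7}$)
$x{\left(R \right)} = \frac{548}{7}$ ($x{\left(R \right)} = -4 + \frac{\left(-24\right)^{2}}{7} = -4 + \frac{1}{7} \cdot 576 = -4 + \frac{576}{7} = \frac{548}{7}$)
$- x{\left(437 \right)} = \left(-1\right) \frac{548}{7} = - \frac{548}{7}$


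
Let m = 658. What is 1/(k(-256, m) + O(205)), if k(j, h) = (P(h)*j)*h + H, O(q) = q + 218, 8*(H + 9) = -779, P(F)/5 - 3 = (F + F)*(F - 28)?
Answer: -8/5586294924827 ≈ -1.4321e-12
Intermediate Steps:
P(F) = 15 + 10*F*(-28 + F) (P(F) = 15 + 5*((F + F)*(F - 28)) = 15 + 5*((2*F)*(-28 + F)) = 15 + 5*(2*F*(-28 + F)) = 15 + 10*F*(-28 + F))
H = -851/8 (H = -9 + (1/8)*(-779) = -9 - 779/8 = -851/8 ≈ -106.38)
O(q) = 218 + q
k(j, h) = -851/8 + h*j*(15 - 280*h + 10*h**2) (k(j, h) = ((15 - 280*h + 10*h**2)*j)*h - 851/8 = (j*(15 - 280*h + 10*h**2))*h - 851/8 = h*j*(15 - 280*h + 10*h**2) - 851/8 = -851/8 + h*j*(15 - 280*h + 10*h**2))
1/(k(-256, m) + O(205)) = 1/((-851/8 + 5*658*(-256)*(3 - 56*658 + 2*658**2)) + (218 + 205)) = 1/((-851/8 + 5*658*(-256)*(3 - 36848 + 2*432964)) + 423) = 1/((-851/8 + 5*658*(-256)*(3 - 36848 + 865928)) + 423) = 1/((-851/8 + 5*658*(-256)*829083) + 423) = 1/((-851/8 - 698286865920) + 423) = 1/(-5586294928211/8 + 423) = 1/(-5586294924827/8) = -8/5586294924827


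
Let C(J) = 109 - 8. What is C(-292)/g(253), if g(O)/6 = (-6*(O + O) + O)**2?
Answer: 101/46470534 ≈ 2.1734e-6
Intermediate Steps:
C(J) = 101
g(O) = 726*O**2 (g(O) = 6*(-6*(O + O) + O)**2 = 6*(-12*O + O)**2 = 6*(-11*O)**2 = 6*(121*O**2) = 726*O**2)
C(-292)/g(253) = 101/((726*253**2)) = 101/((726*64009)) = 101/46470534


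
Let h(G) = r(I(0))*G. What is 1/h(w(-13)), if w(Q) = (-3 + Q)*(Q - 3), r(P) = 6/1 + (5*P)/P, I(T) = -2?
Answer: 1/2816 ≈ 0.00035511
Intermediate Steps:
r(P) = 11 (r(P) = 6*1 + 5 = 6 + 5 = 11)
w(Q) = (-3 + Q)² (w(Q) = (-3 + Q)*(-3 + Q) = (-3 + Q)²)
h(G) = 11*G
1/h(w(-13)) = 1/(11*(-3 - 13)²) = 1/(11*(-16)²) = 1/(11*256) = 1/2816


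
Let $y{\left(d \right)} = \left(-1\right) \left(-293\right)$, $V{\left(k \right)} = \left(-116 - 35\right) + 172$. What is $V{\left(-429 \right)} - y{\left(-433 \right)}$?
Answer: $-272$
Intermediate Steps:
$V{\left(k \right)} = 21$ ($V{\left(k \right)} = -151 + 172 = 21$)
$y{\left(d \right)} = 293$
$V{\left(-429 \right)} - y{\left(-433 \right)} = 21 - 293 = -272$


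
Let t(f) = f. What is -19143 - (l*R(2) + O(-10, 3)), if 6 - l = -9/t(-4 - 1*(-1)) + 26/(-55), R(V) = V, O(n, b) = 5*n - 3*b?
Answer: -1050002/55 ≈ -19091.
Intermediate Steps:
O(n, b) = -3*b + 5*n
l = 191/55 (l = 6 - (-9/(-4 - 1*(-1)) + 26/(-55)) = 6 - (-9/(-4 + 1) + 26*(-1/55)) = 6 - (-9/(-3) - 26/55) = 6 - (-9*(-⅓) - 26/55) = 6 - (3 - 26/55) = 6 - 1*139/55 = 6 - 139/55 = 191/55 ≈ 3.4727)
-19143 - (l*R(2) + O(-10, 3)) = -19143 - ((191/55)*2 + (-3*3 + 5*(-10))) = -19143 - (382/55 + (-9 - 50)) = -19143 - (382/55 - 59) = -19143 - 1*(-2863/55) = -19143 + 2863/55 = -1050002/55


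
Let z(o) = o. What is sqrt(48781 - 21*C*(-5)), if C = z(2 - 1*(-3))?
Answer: sqrt(49306) ≈ 222.05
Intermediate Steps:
C = 5 (C = 2 - 1*(-3) = 2 + 3 = 5)
sqrt(48781 - 21*C*(-5)) = sqrt(48781 - 21*5*(-5)) = sqrt(48781 - 105*(-5)) = sqrt(48781 + 525) = sqrt(49306)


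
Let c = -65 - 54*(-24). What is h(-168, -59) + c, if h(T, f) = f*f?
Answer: 4712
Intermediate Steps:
h(T, f) = f²
c = 1231 (c = -65 + 1296 = 1231)
h(-168, -59) + c = (-59)² + 1231 = 3481 + 1231 = 4712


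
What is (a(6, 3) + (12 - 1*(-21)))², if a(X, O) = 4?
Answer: 1369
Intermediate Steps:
(a(6, 3) + (12 - 1*(-21)))² = (4 + (12 - 1*(-21)))² = (4 + (12 + 21))² = (4 + 33)² = 37² = 1369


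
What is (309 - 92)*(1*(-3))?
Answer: -651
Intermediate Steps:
(309 - 92)*(1*(-3)) = 217*(-3) = -651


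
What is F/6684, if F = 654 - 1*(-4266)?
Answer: 410/557 ≈ 0.73609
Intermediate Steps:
F = 4920 (F = 654 + 4266 = 4920)
F/6684 = 4920/6684 = 4920*(1/6684) = 410/557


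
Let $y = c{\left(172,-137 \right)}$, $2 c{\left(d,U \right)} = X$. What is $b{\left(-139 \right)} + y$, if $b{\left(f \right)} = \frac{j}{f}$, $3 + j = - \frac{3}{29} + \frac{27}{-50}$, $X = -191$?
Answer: $- \frac{9621371}{100775} \approx -95.474$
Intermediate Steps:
$c{\left(d,U \right)} = - \frac{191}{2}$ ($c{\left(d,U \right)} = \frac{1}{2} \left(-191\right) = - \frac{191}{2}$)
$y = - \frac{191}{2} \approx -95.5$
$j = - \frac{5283}{1450}$ ($j = -3 + \left(- \frac{3}{29} + \frac{27}{-50}\right) = -3 + \left(\left(-3\right) \frac{1}{29} + 27 \left(- \frac{1}{50}\right)\right) = -3 - \frac{933}{1450} = - \frac{5283}{1450} \approx -3.6434$)
$b{\left(f \right)} = - \frac{5283}{1450 f}$
$b{\left(-139 \right)} + y = - \frac{5283}{1450 \left(-139\right)} - \frac{191}{2} = \left(- \frac{5283}{1450}\right) \left(- \frac{1}{139}\right) - \frac{191}{2} = \frac{5283}{201550} - \frac{191}{2} = - \frac{9621371}{100775}$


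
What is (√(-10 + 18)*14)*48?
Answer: 1344*√2 ≈ 1900.7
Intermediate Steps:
(√(-10 + 18)*14)*48 = (√8*14)*48 = ((2*√2)*14)*48 = (28*√2)*48 = 1344*√2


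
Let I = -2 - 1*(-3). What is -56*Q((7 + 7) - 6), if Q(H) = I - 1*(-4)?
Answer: -280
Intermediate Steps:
I = 1 (I = -2 + 3 = 1)
Q(H) = 5 (Q(H) = 1 - 1*(-4) = 1 + 4 = 5)
-56*Q((7 + 7) - 6) = -56*5 = -280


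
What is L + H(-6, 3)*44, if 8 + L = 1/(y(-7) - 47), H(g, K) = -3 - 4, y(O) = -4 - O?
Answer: -13905/44 ≈ -316.02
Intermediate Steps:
H(g, K) = -7
L = -353/44 (L = -8 + 1/((-4 - 1*(-7)) - 47) = -8 + 1/((-4 + 7) - 47) = -8 + 1/(3 - 47) = -8 + 1/(-44) = -8 - 1/44 = -353/44 ≈ -8.0227)
L + H(-6, 3)*44 = -353/44 - 7*44 = -353/44 - 308 = -13905/44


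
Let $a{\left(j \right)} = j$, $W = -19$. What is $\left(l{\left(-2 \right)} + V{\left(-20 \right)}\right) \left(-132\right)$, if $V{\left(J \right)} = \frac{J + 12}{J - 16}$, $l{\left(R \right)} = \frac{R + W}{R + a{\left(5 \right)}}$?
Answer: $\frac{2684}{3} \approx 894.67$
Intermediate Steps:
$l{\left(R \right)} = \frac{-19 + R}{5 + R}$ ($l{\left(R \right)} = \frac{R - 19}{R + 5} = \frac{-19 + R}{5 + R}$)
$V{\left(J \right)} = \frac{12 + J}{-16 + J}$
$\left(l{\left(-2 \right)} + V{\left(-20 \right)}\right) \left(-132\right) = \left(\frac{-19 - 2}{5 - 2} + \frac{12 - 20}{-16 - 20}\right) \left(-132\right) = \left(\frac{1}{3} \left(-21\right) + \frac{1}{-36} \left(-8\right)\right) \left(-132\right) = \left(\frac{1}{3} \left(-21\right) - - \frac{2}{9}\right) \left(-132\right) = \left(-7 + \frac{2}{9}\right) \left(-132\right) = \left(- \frac{61}{9}\right) \left(-132\right) = \frac{2684}{3}$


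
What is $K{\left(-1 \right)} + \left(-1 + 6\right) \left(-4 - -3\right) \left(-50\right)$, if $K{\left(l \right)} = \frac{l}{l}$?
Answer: $251$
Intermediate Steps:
$K{\left(l \right)} = 1$
$K{\left(-1 \right)} + \left(-1 + 6\right) \left(-4 - -3\right) \left(-50\right) = 1 + \left(-1 + 6\right) \left(-4 - -3\right) \left(-50\right) = 1 + 5 \left(-4 + 3\right) \left(-50\right) = 1 + 5 \left(-1\right) \left(-50\right) = 1 - -250 = 1 + 250 = 251$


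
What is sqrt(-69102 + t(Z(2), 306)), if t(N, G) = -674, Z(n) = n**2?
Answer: 28*I*sqrt(89) ≈ 264.15*I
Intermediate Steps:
sqrt(-69102 + t(Z(2), 306)) = sqrt(-69102 - 674) = sqrt(-69776) = 28*I*sqrt(89)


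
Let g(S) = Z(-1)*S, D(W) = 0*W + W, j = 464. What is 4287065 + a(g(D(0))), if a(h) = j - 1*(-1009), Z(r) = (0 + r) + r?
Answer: 4288538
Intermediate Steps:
Z(r) = 2*r (Z(r) = r + r = 2*r)
D(W) = W (D(W) = 0 + W = W)
g(S) = -2*S (g(S) = (2*(-1))*S = -2*S)
a(h) = 1473 (a(h) = 464 - 1*(-1009) = 464 + 1009 = 1473)
4287065 + a(g(D(0))) = 4287065 + 1473 = 4288538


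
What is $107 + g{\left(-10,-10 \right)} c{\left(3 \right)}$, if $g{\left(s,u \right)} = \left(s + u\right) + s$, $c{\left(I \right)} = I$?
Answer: $17$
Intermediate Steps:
$g{\left(s,u \right)} = u + 2 s$
$107 + g{\left(-10,-10 \right)} c{\left(3 \right)} = 107 + \left(-10 + 2 \left(-10\right)\right) 3 = 107 + \left(-10 - 20\right) 3 = 107 - 90 = 17$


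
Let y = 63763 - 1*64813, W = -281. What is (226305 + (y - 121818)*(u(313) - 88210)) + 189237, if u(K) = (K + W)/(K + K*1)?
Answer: 3392480404398/313 ≈ 1.0839e+10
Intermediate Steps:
u(K) = (-281 + K)/(2*K) (u(K) = (K - 281)/(K + K*1) = (-281 + K)/(K + K) = (-281 + K)/((2*K)) = (-281 + K)*(1/(2*K)) = (-281 + K)/(2*K))
y = -1050 (y = 63763 - 64813 = -1050)
(226305 + (y - 121818)*(u(313) - 88210)) + 189237 = (226305 + (-1050 - 121818)*((1/2)*(-281 + 313)/313 - 88210)) + 189237 = (226305 - 122868*((1/2)*(1/313)*32 - 88210)) + 189237 = (226305 - 122868*(16/313 - 88210)) + 189237 = (226305 - 122868*(-27609714/313)) + 189237 = (226305 + 3392350339752/313) + 189237 = 3392421173217/313 + 189237 = 3392480404398/313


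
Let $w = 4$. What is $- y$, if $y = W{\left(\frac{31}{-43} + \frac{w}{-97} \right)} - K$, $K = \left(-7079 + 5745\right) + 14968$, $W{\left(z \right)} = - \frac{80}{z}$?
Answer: $\frac{43008806}{3179} \approx 13529.0$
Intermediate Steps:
$K = 13634$ ($K = -1334 + 14968 = 13634$)
$y = - \frac{43008806}{3179}$ ($y = - \frac{80}{\frac{31}{-43} + \frac{4}{-97}} - 13634 = - \frac{80}{31 \left(- \frac{1}{43}\right) + 4 \left(- \frac{1}{97}\right)} - 13634 = - \frac{80}{- \frac{31}{43} - \frac{4}{97}} - 13634 = - \frac{80}{- \frac{3179}{4171}} - 13634 = \left(-80\right) \left(- \frac{4171}{3179}\right) - 13634 = \frac{333680}{3179} - 13634 = - \frac{43008806}{3179} \approx -13529.0$)
$- y = \left(-1\right) \left(- \frac{43008806}{3179}\right) = \frac{43008806}{3179}$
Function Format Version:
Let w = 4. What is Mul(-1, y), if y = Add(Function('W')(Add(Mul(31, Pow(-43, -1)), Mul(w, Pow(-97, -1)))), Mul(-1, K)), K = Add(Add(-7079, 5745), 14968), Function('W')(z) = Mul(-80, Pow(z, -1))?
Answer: Rational(43008806, 3179) ≈ 13529.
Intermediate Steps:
K = 13634 (K = Add(-1334, 14968) = 13634)
y = Rational(-43008806, 3179) (y = Add(Mul(-80, Pow(Add(Mul(31, Pow(-43, -1)), Mul(4, Pow(-97, -1))), -1)), Mul(-1, 13634)) = Add(Mul(-80, Pow(Add(Mul(31, Rational(-1, 43)), Mul(4, Rational(-1, 97))), -1)), -13634) = Add(Mul(-80, Pow(Add(Rational(-31, 43), Rational(-4, 97)), -1)), -13634) = Add(Mul(-80, Pow(Rational(-3179, 4171), -1)), -13634) = Add(Mul(-80, Rational(-4171, 3179)), -13634) = Add(Rational(333680, 3179), -13634) = Rational(-43008806, 3179) ≈ -13529.)
Mul(-1, y) = Mul(-1, Rational(-43008806, 3179)) = Rational(43008806, 3179)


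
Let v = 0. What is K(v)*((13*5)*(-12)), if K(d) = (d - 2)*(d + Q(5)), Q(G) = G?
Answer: 7800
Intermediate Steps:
K(d) = (-2 + d)*(5 + d) (K(d) = (d - 2)*(d + 5) = (-2 + d)*(5 + d))
K(v)*((13*5)*(-12)) = (-10 + 0² + 3*0)*((13*5)*(-12)) = (-10 + 0 + 0)*(65*(-12)) = -10*(-780) = 7800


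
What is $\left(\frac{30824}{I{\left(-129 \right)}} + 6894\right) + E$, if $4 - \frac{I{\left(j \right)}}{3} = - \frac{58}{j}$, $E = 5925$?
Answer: $\frac{3598267}{229} \approx 15713.0$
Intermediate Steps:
$I{\left(j \right)} = 12 + \frac{174}{j}$ ($I{\left(j \right)} = 12 - 3 \left(- \frac{58}{j}\right) = 12 + \frac{174}{j}$)
$\left(\frac{30824}{I{\left(-129 \right)}} + 6894\right) + E = \left(\frac{30824}{12 + \frac{174}{-129}} + 6894\right) + 5925 = \left(\frac{30824}{12 + 174 \left(- \frac{1}{129}\right)} + 6894\right) + 5925 = \left(\frac{30824}{12 - \frac{58}{43}} + 6894\right) + 5925 = \left(\frac{30824}{\frac{458}{43}} + 6894\right) + 5925 = \left(30824 \cdot \frac{43}{458} + 6894\right) + 5925 = \left(\frac{662716}{229} + 6894\right) + 5925 = \frac{2241442}{229} + 5925 = \frac{3598267}{229}$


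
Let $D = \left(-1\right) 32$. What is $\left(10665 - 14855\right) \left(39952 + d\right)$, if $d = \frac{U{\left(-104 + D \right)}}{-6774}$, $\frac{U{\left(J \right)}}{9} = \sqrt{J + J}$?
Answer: $-167398880 + \frac{25140 i \sqrt{17}}{1129} \approx -1.674 \cdot 10^{8} + 91.811 i$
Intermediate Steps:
$D = -32$
$U{\left(J \right)} = 9 \sqrt{2} \sqrt{J}$ ($U{\left(J \right)} = 9 \sqrt{J + J} = 9 \sqrt{2 J} = 9 \sqrt{2} \sqrt{J}$)
$d = - \frac{6 i \sqrt{17}}{1129}$ ($d = \frac{9 \sqrt{2} \sqrt{-104 - 32}}{-6774} = 9 \sqrt{2} \sqrt{-136} \left(- \frac{1}{6774}\right) = 9 \sqrt{2} \cdot 2 i \sqrt{34} \left(- \frac{1}{6774}\right) = 36 i \sqrt{17} \left(- \frac{1}{6774}\right) = - \frac{6 i \sqrt{17}}{1129} \approx - 0.021912 i$)
$\left(10665 - 14855\right) \left(39952 + d\right) = \left(10665 - 14855\right) \left(39952 - \frac{6 i \sqrt{17}}{1129}\right) = - 4190 \left(39952 - \frac{6 i \sqrt{17}}{1129}\right) = -167398880 + \frac{25140 i \sqrt{17}}{1129}$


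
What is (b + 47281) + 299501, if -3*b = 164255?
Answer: 876091/3 ≈ 2.9203e+5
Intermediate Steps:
b = -164255/3 (b = -⅓*164255 = -164255/3 ≈ -54752.)
(b + 47281) + 299501 = (-164255/3 + 47281) + 299501 = -22412/3 + 299501 = 876091/3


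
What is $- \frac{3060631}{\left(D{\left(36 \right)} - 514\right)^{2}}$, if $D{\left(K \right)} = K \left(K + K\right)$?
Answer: $- \frac{3060631}{4318084} \approx -0.70879$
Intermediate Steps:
$D{\left(K \right)} = 2 K^{2}$ ($D{\left(K \right)} = K 2 K = 2 K^{2}$)
$- \frac{3060631}{\left(D{\left(36 \right)} - 514\right)^{2}} = - \frac{3060631}{\left(2 \cdot 36^{2} - 514\right)^{2}} = - \frac{3060631}{\left(2 \cdot 1296 - 514\right)^{2}} = - \frac{3060631}{\left(2592 - 514\right)^{2}} = - \frac{3060631}{2078^{2}} = - \frac{3060631}{4318084}$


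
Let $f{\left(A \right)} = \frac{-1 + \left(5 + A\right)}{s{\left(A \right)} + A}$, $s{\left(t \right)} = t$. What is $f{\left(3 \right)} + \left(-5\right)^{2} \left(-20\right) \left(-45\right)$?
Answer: $\frac{135007}{6} \approx 22501.0$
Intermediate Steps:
$f{\left(A \right)} = \frac{4 + A}{2 A}$ ($f{\left(A \right)} = \frac{-1 + \left(5 + A\right)}{A + A} = \frac{4 + A}{2 A}$)
$f{\left(3 \right)} + \left(-5\right)^{2} \left(-20\right) \left(-45\right) = \frac{4 + 3}{2 \cdot 3} + \left(-5\right)^{2} \left(-20\right) \left(-45\right) = \frac{1}{2} \cdot \frac{1}{3} \cdot 7 + 25 \left(-20\right) \left(-45\right) = \frac{7}{6} - -22500 = \frac{7}{6} + 22500 = \frac{135007}{6}$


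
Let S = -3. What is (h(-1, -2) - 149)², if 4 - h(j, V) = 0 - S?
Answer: 21904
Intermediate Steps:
h(j, V) = 1 (h(j, V) = 4 - (0 - 1*(-3)) = 4 - (0 + 3) = 4 - 1*3 = 4 - 3 = 1)
(h(-1, -2) - 149)² = (1 - 149)² = (-148)² = 21904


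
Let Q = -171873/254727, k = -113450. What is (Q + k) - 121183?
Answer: -6640836896/28303 ≈ -2.3463e+5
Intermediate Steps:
Q = -19097/28303 (Q = -171873*1/254727 = -19097/28303 ≈ -0.67473)
(Q + k) - 121183 = (-19097/28303 - 113450) - 121183 = -3210994447/28303 - 121183 = -6640836896/28303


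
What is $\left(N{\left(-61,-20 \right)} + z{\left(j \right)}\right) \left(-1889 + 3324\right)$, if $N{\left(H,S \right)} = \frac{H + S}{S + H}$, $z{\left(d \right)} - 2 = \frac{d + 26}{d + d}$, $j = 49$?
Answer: $\frac{75645}{14} \approx 5403.2$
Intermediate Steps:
$z{\left(d \right)} = 2 + \frac{26 + d}{2 d}$ ($z{\left(d \right)} = 2 + \frac{d + 26}{d + d} = 2 + \frac{26 + d}{2 d}$)
$N{\left(H,S \right)} = 1$ ($N{\left(H,S \right)} = \frac{H + S}{H + S} = 1$)
$\left(N{\left(-61,-20 \right)} + z{\left(j \right)}\right) \left(-1889 + 3324\right) = \left(1 + \left(\frac{5}{2} + \frac{13}{49}\right)\right) \left(-1889 + 3324\right) = \left(1 + \left(\frac{5}{2} + 13 \cdot \frac{1}{49}\right)\right) 1435 = \left(1 + \left(\frac{5}{2} + \frac{13}{49}\right)\right) 1435 = \left(1 + \frac{271}{98}\right) 1435 = \frac{369}{98} \cdot 1435 = \frac{75645}{14}$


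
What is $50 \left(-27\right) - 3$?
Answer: $-1353$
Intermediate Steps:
$50 \left(-27\right) - 3 = -1350 - 3 = -1353$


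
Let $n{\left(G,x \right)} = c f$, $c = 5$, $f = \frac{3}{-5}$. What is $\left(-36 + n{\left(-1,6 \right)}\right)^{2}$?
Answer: $1521$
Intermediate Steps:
$f = - \frac{3}{5}$ ($f = 3 \left(- \frac{1}{5}\right) = - \frac{3}{5} \approx -0.6$)
$n{\left(G,x \right)} = -3$ ($n{\left(G,x \right)} = 5 \left(- \frac{3}{5}\right) = -3$)
$\left(-36 + n{\left(-1,6 \right)}\right)^{2} = \left(-36 - 3\right)^{2} = \left(-39\right)^{2} = 1521$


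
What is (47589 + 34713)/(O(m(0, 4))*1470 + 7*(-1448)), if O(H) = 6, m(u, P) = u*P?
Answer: -41151/658 ≈ -62.539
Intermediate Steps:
m(u, P) = P*u
(47589 + 34713)/(O(m(0, 4))*1470 + 7*(-1448)) = (47589 + 34713)/(6*1470 + 7*(-1448)) = 82302/(8820 - 10136) = 82302/(-1316) = 82302*(-1/1316) = -41151/658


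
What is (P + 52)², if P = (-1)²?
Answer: 2809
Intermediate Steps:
P = 1
(P + 52)² = (1 + 52)² = 53² = 2809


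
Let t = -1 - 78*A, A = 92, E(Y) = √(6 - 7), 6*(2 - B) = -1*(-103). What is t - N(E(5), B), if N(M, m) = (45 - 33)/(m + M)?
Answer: -59684557/8317 + 432*I/8317 ≈ -7176.2 + 0.051942*I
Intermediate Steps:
B = -91/6 (B = 2 - (-1)*(-103)/6 = 2 - ⅙*103 = 2 - 103/6 = -91/6 ≈ -15.167)
E(Y) = I (E(Y) = √(-1) = I)
N(M, m) = 12/(M + m)
t = -7177 (t = -1 - 78*92 = -1 - 7176 = -7177)
t - N(E(5), B) = -7177 - 12/(I - 91/6) = -7177 - 12/(-91/6 + I) = -7177 - 12*36*(-91/6 - I)/8317 = -7177 - 432*(-91/6 - I)/8317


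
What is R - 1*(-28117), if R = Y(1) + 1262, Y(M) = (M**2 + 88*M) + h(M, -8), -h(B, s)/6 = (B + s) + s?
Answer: 29558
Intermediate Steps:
h(B, s) = -12*s - 6*B (h(B, s) = -6*((B + s) + s) = -6*(B + 2*s) = -12*s - 6*B)
Y(M) = 96 + M**2 + 82*M (Y(M) = (M**2 + 88*M) + (-12*(-8) - 6*M) = (M**2 + 88*M) + (96 - 6*M) = 96 + M**2 + 82*M)
R = 1441 (R = (96 + 1**2 + 82*1) + 1262 = (96 + 1 + 82) + 1262 = 179 + 1262 = 1441)
R - 1*(-28117) = 1441 - 1*(-28117) = 1441 + 28117 = 29558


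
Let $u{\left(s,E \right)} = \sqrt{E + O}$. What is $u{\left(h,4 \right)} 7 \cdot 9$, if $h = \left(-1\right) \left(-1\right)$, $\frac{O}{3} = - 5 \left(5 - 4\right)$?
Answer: $63 i \sqrt{11} \approx 208.95 i$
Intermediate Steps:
$O = -15$ ($O = 3 \left(- 5 \left(5 - 4\right)\right) = 3 \left(\left(-5\right) 1\right) = 3 \left(-5\right) = -15$)
$h = 1$
$u{\left(s,E \right)} = \sqrt{-15 + E}$ ($u{\left(s,E \right)} = \sqrt{E - 15} = \sqrt{-15 + E}$)
$u{\left(h,4 \right)} 7 \cdot 9 = \sqrt{-15 + 4} \cdot 7 \cdot 9 = \sqrt{-11} \cdot 7 \cdot 9 = i \sqrt{11} \cdot 7 \cdot 9 = 7 i \sqrt{11} \cdot 9 = 63 i \sqrt{11}$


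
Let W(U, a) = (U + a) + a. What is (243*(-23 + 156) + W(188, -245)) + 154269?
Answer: 186286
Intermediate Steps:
W(U, a) = U + 2*a
(243*(-23 + 156) + W(188, -245)) + 154269 = (243*(-23 + 156) + (188 + 2*(-245))) + 154269 = (243*133 + (188 - 490)) + 154269 = (32319 - 302) + 154269 = 32017 + 154269 = 186286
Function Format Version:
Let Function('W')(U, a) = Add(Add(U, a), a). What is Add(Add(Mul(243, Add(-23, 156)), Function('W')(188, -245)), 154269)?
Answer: 186286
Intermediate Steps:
Function('W')(U, a) = Add(U, Mul(2, a))
Add(Add(Mul(243, Add(-23, 156)), Function('W')(188, -245)), 154269) = Add(Add(Mul(243, Add(-23, 156)), Add(188, Mul(2, -245))), 154269) = Add(Add(Mul(243, 133), Add(188, -490)), 154269) = Add(Add(32319, -302), 154269) = Add(32017, 154269) = 186286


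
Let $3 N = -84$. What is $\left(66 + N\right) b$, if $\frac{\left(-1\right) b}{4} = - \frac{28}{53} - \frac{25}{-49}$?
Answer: $\frac{7144}{2597} \approx 2.7509$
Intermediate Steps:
$N = -28$ ($N = \frac{1}{3} \left(-84\right) = -28$)
$b = \frac{188}{2597}$ ($b = - 4 \left(- \frac{28}{53} - \frac{25}{-49}\right) = - 4 \left(\left(-28\right) \frac{1}{53} - - \frac{25}{49}\right) = - 4 \left(- \frac{28}{53} + \frac{25}{49}\right) = \left(-4\right) \left(- \frac{47}{2597}\right) = \frac{188}{2597} \approx 0.072391$)
$\left(66 + N\right) b = \left(66 - 28\right) \frac{188}{2597} = 38 \cdot \frac{188}{2597} = \frac{7144}{2597}$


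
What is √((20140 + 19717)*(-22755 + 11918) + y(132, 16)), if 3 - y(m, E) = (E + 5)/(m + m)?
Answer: I*√836217072570/44 ≈ 20783.0*I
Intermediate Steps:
y(m, E) = 3 - (5 + E)/(2*m) (y(m, E) = 3 - (E + 5)/(m + m) = 3 - (5 + E)/(2*m))
√((20140 + 19717)*(-22755 + 11918) + y(132, 16)) = √((20140 + 19717)*(-22755 + 11918) + (½)*(-5 - 1*16 + 6*132)/132) = √(39857*(-10837) + (½)*(1/132)*(-5 - 16 + 792)) = √(-431930309 + (½)*(1/132)*771) = √(-431930309 + 257/88) = √(-38009866935/88) = I*√836217072570/44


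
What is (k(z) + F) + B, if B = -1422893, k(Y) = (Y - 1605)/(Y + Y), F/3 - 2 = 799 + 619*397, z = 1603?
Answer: -1095267384/1603 ≈ -6.8326e+5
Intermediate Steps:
F = 739632 (F = 6 + 3*(799 + 619*397) = 6 + 3*(799 + 245743) = 6 + 3*246542 = 6 + 739626 = 739632)
k(Y) = (-1605 + Y)/(2*Y) (k(Y) = (-1605 + Y)/((2*Y)) = (-1605 + Y)*(1/(2*Y)) = (-1605 + Y)/(2*Y))
(k(z) + F) + B = ((1/2)*(-1605 + 1603)/1603 + 739632) - 1422893 = ((1/2)*(1/1603)*(-2) + 739632) - 1422893 = (-1/1603 + 739632) - 1422893 = 1185630095/1603 - 1422893 = -1095267384/1603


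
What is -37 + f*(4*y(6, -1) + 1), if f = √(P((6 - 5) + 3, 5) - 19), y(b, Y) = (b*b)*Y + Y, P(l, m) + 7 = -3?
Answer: -37 - 147*I*√29 ≈ -37.0 - 791.62*I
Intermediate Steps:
P(l, m) = -10 (P(l, m) = -7 - 3 = -10)
y(b, Y) = Y + Y*b² (y(b, Y) = b²*Y + Y = Y*b² + Y = Y + Y*b²)
f = I*√29 (f = √(-10 - 19) = √(-29) = I*√29 ≈ 5.3852*I)
-37 + f*(4*y(6, -1) + 1) = -37 + (I*√29)*(4*(-(1 + 6²)) + 1) = -37 + (I*√29)*(4*(-(1 + 36)) + 1) = -37 + (I*√29)*(4*(-1*37) + 1) = -37 + (I*√29)*(4*(-37) + 1) = -37 + (I*√29)*(-148 + 1) = -37 + (I*√29)*(-147) = -37 - 147*I*√29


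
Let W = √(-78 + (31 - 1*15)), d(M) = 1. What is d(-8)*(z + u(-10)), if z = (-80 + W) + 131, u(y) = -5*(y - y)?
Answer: 51 + I*√62 ≈ 51.0 + 7.874*I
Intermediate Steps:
u(y) = 0 (u(y) = -5*0 = 0)
W = I*√62 (W = √(-78 + (31 - 15)) = √(-78 + 16) = √(-62) = I*√62 ≈ 7.874*I)
z = 51 + I*√62 (z = (-80 + I*√62) + 131 = 51 + I*√62 ≈ 51.0 + 7.874*I)
d(-8)*(z + u(-10)) = 1*((51 + I*√62) + 0) = 1*(51 + I*√62) = 51 + I*√62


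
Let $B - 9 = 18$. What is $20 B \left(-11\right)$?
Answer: $-5940$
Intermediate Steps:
$B = 27$ ($B = 9 + 18 = 27$)
$20 B \left(-11\right) = 20 \cdot 27 \left(-11\right) = 540 \left(-11\right) = -5940$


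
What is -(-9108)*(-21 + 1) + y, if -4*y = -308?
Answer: -182083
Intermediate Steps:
y = 77 (y = -¼*(-308) = 77)
-(-9108)*(-21 + 1) + y = -(-9108)*(-21 + 1) + 77 = -(-9108)*(-20) + 77 = -506*360 + 77 = -182160 + 77 = -182083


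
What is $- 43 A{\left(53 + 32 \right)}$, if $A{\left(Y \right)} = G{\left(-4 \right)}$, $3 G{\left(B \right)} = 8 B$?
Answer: $\frac{1376}{3} \approx 458.67$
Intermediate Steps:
$G{\left(B \right)} = \frac{8 B}{3}$
$A{\left(Y \right)} = - \frac{32}{3}$ ($A{\left(Y \right)} = \frac{8}{3} \left(-4\right) = - \frac{32}{3}$)
$- 43 A{\left(53 + 32 \right)} = \left(-43\right) \left(- \frac{32}{3}\right) = \frac{1376}{3}$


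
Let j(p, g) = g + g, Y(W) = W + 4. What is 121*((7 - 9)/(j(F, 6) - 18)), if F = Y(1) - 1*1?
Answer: 121/3 ≈ 40.333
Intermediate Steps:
Y(W) = 4 + W
F = 4 (F = (4 + 1) - 1*1 = 5 - 1 = 4)
j(p, g) = 2*g
121*((7 - 9)/(j(F, 6) - 18)) = 121*((7 - 9)/(2*6 - 18)) = 121*(-2/(12 - 18)) = 121*(-2/(-6)) = 121*(-2*(-1/6)) = 121*(1/3) = 121/3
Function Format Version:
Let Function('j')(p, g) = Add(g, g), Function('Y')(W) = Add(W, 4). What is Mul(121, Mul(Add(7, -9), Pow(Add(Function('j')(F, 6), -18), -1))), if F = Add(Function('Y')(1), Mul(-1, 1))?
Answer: Rational(121, 3) ≈ 40.333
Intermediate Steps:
Function('Y')(W) = Add(4, W)
F = 4 (F = Add(Add(4, 1), Mul(-1, 1)) = Add(5, -1) = 4)
Function('j')(p, g) = Mul(2, g)
Mul(121, Mul(Add(7, -9), Pow(Add(Function('j')(F, 6), -18), -1))) = Mul(121, Mul(Add(7, -9), Pow(Add(Mul(2, 6), -18), -1))) = Mul(121, Mul(-2, Pow(Add(12, -18), -1))) = Mul(121, Mul(-2, Pow(-6, -1))) = Mul(121, Mul(-2, Rational(-1, 6))) = Mul(121, Rational(1, 3)) = Rational(121, 3)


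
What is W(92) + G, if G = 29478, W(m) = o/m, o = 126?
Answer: 1356051/46 ≈ 29479.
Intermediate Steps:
W(m) = 126/m
W(92) + G = 126/92 + 29478 = 126*(1/92) + 29478 = 63/46 + 29478 = 1356051/46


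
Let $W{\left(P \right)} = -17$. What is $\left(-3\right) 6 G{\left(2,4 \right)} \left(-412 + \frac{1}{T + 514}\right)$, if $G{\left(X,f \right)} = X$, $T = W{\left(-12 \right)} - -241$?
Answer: $\frac{608110}{41} \approx 14832.0$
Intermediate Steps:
$T = 224$ ($T = -17 - -241 = -17 + 241 = 224$)
$\left(-3\right) 6 G{\left(2,4 \right)} \left(-412 + \frac{1}{T + 514}\right) = \left(-3\right) 6 \cdot 2 \left(-412 + \frac{1}{224 + 514}\right) = \left(-18\right) 2 \left(-412 + \frac{1}{738}\right) = - 36 \left(-412 + \frac{1}{738}\right) = \left(-36\right) \left(- \frac{304055}{738}\right) = \frac{608110}{41}$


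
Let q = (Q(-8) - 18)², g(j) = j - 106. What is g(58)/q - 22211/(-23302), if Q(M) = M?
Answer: 3474035/3938038 ≈ 0.88217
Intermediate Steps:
g(j) = -106 + j
q = 676 (q = (-8 - 18)² = (-26)² = 676)
g(58)/q - 22211/(-23302) = (-106 + 58)/676 - 22211/(-23302) = -48*1/676 - 22211*(-1/23302) = -12/169 + 22211/23302 = 3474035/3938038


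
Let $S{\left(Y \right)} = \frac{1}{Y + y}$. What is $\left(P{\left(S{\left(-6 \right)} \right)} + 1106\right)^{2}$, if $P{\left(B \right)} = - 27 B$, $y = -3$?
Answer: $1229881$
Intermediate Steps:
$S{\left(Y \right)} = \frac{1}{-3 + Y}$ ($S{\left(Y \right)} = \frac{1}{Y - 3} = \frac{1}{-3 + Y}$)
$\left(P{\left(S{\left(-6 \right)} \right)} + 1106\right)^{2} = \left(- \frac{27}{-3 - 6} + 1106\right)^{2} = \left(- \frac{27}{-9} + 1106\right)^{2} = \left(\left(-27\right) \left(- \frac{1}{9}\right) + 1106\right)^{2} = \left(3 + 1106\right)^{2} = 1109^{2} = 1229881$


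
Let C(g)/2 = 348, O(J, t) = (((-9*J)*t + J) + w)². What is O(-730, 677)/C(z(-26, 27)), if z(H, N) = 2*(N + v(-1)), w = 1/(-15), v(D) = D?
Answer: 4449877081345201/156600 ≈ 2.8416e+10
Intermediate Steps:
w = -1/15 ≈ -0.066667
z(H, N) = -2 + 2*N (z(H, N) = 2*(N - 1) = 2*(-1 + N) = -2 + 2*N)
O(J, t) = (-1/15 + J - 9*J*t)² (O(J, t) = (((-9*J)*t + J) - 1/15)² = ((-9*J*t + J) - 1/15)² = ((J - 9*J*t) - 1/15)² = (-1/15 + J - 9*J*t)²)
C(g) = 696 (C(g) = 2*348 = 696)
O(-730, 677)/C(z(-26, 27)) = ((1 - 15*(-730) + 135*(-730)*677)²/225)/696 = ((1 + 10950 - 66718350)²/225)*(1/696) = ((1/225)*(-66707399)²)*(1/696) = ((1/225)*4449877081345201)*(1/696) = (4449877081345201/225)*(1/696) = 4449877081345201/156600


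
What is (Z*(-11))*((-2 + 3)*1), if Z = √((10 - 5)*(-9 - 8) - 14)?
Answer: -33*I*√11 ≈ -109.45*I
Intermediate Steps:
Z = 3*I*√11 (Z = √(5*(-17) - 14) = √(-85 - 14) = √(-99) = 3*I*√11 ≈ 9.9499*I)
(Z*(-11))*((-2 + 3)*1) = ((3*I*√11)*(-11))*((-2 + 3)*1) = (-33*I*√11)*(1*1) = -33*I*√11*1 = -33*I*√11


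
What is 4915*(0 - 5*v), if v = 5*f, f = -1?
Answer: 122875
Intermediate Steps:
v = -5 (v = 5*(-1) = -5)
4915*(0 - 5*v) = 4915*(0 - 5*(-5)) = 4915*(0 + 25) = 4915*25 = 122875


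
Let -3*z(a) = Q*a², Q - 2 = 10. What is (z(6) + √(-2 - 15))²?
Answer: (144 - I*√17)² ≈ 20719.0 - 1187.5*I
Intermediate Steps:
Q = 12 (Q = 2 + 10 = 12)
z(a) = -4*a²
(z(6) + √(-2 - 15))² = (-4*6² + √(-2 - 15))² = (-4*36 + √(-17))² = (-144 + I*√17)²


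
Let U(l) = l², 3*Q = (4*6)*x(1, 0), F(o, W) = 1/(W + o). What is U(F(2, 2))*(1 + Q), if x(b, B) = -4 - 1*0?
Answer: -31/16 ≈ -1.9375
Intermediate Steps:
x(b, B) = -4 (x(b, B) = -4 + 0 = -4)
Q = -32 (Q = ((4*6)*(-4))/3 = (24*(-4))/3 = (⅓)*(-96) = -32)
U(F(2, 2))*(1 + Q) = (1/(2 + 2))²*(1 - 32) = (1/4)²*(-31) = (¼)²*(-31) = (1/16)*(-31) = -31/16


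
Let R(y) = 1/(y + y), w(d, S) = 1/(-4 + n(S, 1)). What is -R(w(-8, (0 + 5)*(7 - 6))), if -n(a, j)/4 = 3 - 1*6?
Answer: -4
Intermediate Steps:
n(a, j) = 12 (n(a, j) = -4*(3 - 1*6) = -4*(3 - 6) = -4*(-3) = 12)
w(d, S) = 1/8 (w(d, S) = 1/(-4 + 12) = 1/8)
R(y) = 1/(2*y)
-R(w(-8, (0 + 5)*(7 - 6))) = -1/(2*1/8) = -8/2 = -1*4 = -4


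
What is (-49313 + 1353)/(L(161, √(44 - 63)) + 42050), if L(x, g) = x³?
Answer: -47960/4215331 ≈ -0.011378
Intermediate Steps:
(-49313 + 1353)/(L(161, √(44 - 63)) + 42050) = (-49313 + 1353)/(161³ + 42050) = -47960/(4173281 + 42050) = -47960/4215331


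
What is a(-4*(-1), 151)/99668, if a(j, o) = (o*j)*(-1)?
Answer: -151/24917 ≈ -0.0060601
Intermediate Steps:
a(j, o) = -j*o (a(j, o) = (j*o)*(-1) = -j*o)
a(-4*(-1), 151)/99668 = -1*(-4*(-1))*151/99668 = -1*4*151*(1/99668) = -604*1/99668 = -151/24917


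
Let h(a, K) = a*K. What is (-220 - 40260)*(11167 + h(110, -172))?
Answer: 313841440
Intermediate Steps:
h(a, K) = K*a
(-220 - 40260)*(11167 + h(110, -172)) = (-220 - 40260)*(11167 - 172*110) = -40480*(11167 - 18920) = -40480*(-7753) = 313841440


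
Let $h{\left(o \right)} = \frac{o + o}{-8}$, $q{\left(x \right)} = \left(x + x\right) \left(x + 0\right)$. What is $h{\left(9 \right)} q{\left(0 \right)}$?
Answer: $0$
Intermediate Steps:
$q{\left(x \right)} = 2 x^{2}$ ($q{\left(x \right)} = 2 x x = 2 x^{2}$)
$h{\left(o \right)} = - \frac{o}{4}$ ($h{\left(o \right)} = - \frac{2 o}{8} = - \frac{o}{4}$)
$h{\left(9 \right)} q{\left(0 \right)} = \left(- \frac{1}{4}\right) 9 \cdot 2 \cdot 0^{2} = - \frac{9 \cdot 2 \cdot 0}{4} = \left(- \frac{9}{4}\right) 0 = 0$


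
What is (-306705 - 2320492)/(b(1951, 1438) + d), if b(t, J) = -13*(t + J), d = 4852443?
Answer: -2627197/4808386 ≈ -0.54638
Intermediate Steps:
b(t, J) = -13*J - 13*t (b(t, J) = -13*(J + t) = -13*J - 13*t)
(-306705 - 2320492)/(b(1951, 1438) + d) = (-306705 - 2320492)/((-13*1438 - 13*1951) + 4852443) = -2627197/((-18694 - 25363) + 4852443) = -2627197/(-44057 + 4852443) = -2627197/4808386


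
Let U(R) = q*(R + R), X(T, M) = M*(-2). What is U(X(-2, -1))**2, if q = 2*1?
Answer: 64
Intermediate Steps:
q = 2
X(T, M) = -2*M
U(R) = 4*R (U(R) = 2*(R + R) = 2*(2*R) = 4*R)
U(X(-2, -1))**2 = (4*(-2*(-1)))**2 = (4*2)**2 = 8**2 = 64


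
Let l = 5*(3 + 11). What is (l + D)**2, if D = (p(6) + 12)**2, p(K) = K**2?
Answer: 5635876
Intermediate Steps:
l = 70 (l = 5*14 = 70)
D = 2304 (D = (6**2 + 12)**2 = (36 + 12)**2 = 48**2 = 2304)
(l + D)**2 = (70 + 2304)**2 = 2374**2 = 5635876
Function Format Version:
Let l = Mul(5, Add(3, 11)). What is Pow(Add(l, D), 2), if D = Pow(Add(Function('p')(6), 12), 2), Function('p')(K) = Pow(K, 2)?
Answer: 5635876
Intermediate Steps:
l = 70 (l = Mul(5, 14) = 70)
D = 2304 (D = Pow(Add(Pow(6, 2), 12), 2) = Pow(Add(36, 12), 2) = Pow(48, 2) = 2304)
Pow(Add(l, D), 2) = Pow(Add(70, 2304), 2) = Pow(2374, 2) = 5635876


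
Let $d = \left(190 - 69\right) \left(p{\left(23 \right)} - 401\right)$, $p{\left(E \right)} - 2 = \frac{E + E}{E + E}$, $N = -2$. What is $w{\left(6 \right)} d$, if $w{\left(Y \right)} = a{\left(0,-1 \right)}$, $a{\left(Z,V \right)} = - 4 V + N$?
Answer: $-96316$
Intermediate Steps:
$p{\left(E \right)} = 3$ ($p{\left(E \right)} = 2 + \frac{E + E}{E + E} = 2 + \frac{2 E}{2 E} = 2 + 2 E \frac{1}{2 E} = 2 + 1 = 3$)
$a{\left(Z,V \right)} = -2 - 4 V$ ($a{\left(Z,V \right)} = - 4 V - 2 = -2 - 4 V$)
$d = -48158$ ($d = \left(190 - 69\right) \left(3 - 401\right) = 121 \left(-398\right) = -48158$)
$w{\left(Y \right)} = 2$ ($w{\left(Y \right)} = -2 - -4 = -2 + 4 = 2$)
$w{\left(6 \right)} d = 2 \left(-48158\right) = -96316$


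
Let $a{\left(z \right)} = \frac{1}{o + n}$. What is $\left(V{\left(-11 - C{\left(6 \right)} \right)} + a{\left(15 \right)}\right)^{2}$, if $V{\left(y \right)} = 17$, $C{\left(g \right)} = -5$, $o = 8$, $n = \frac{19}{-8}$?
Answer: $\frac{597529}{2025} \approx 295.08$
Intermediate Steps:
$n = - \frac{19}{8}$ ($n = 19 \left(- \frac{1}{8}\right) = - \frac{19}{8} \approx -2.375$)
$a{\left(z \right)} = \frac{8}{45}$ ($a{\left(z \right)} = \frac{1}{8 - \frac{19}{8}} = \frac{1}{\frac{45}{8}} = \frac{8}{45}$)
$\left(V{\left(-11 - C{\left(6 \right)} \right)} + a{\left(15 \right)}\right)^{2} = \left(17 + \frac{8}{45}\right)^{2} = \left(\frac{773}{45}\right)^{2} = \frac{597529}{2025}$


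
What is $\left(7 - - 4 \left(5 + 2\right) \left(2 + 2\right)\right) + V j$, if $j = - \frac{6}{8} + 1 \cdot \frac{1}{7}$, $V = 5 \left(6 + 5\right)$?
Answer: $\frac{2397}{28} \approx 85.607$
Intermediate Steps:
$V = 55$ ($V = 5 \cdot 11 = 55$)
$j = - \frac{17}{28}$ ($j = \left(-6\right) \frac{1}{8} + 1 \cdot \frac{1}{7} = - \frac{3}{4} + \frac{1}{7} = - \frac{17}{28} \approx -0.60714$)
$\left(7 - - 4 \left(5 + 2\right) \left(2 + 2\right)\right) + V j = \left(7 - - 4 \left(5 + 2\right) \left(2 + 2\right)\right) + 55 \left(- \frac{17}{28}\right) = \left(7 - - 4 \cdot 7 \cdot 4\right) - \frac{935}{28} = \left(7 - \left(-4\right) 28\right) - \frac{935}{28} = \left(7 - -112\right) - \frac{935}{28} = \left(7 + 112\right) - \frac{935}{28} = 119 - \frac{935}{28} = \frac{2397}{28}$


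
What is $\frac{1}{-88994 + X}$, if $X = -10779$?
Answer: $- \frac{1}{99773} \approx -1.0023 \cdot 10^{-5}$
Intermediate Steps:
$\frac{1}{-88994 + X} = \frac{1}{-88994 - 10779} = \frac{1}{-99773} = - \frac{1}{99773}$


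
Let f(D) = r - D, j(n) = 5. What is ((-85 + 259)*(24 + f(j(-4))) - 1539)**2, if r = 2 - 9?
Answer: 301401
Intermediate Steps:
r = -7
f(D) = -7 - D
((-85 + 259)*(24 + f(j(-4))) - 1539)**2 = ((-85 + 259)*(24 + (-7 - 1*5)) - 1539)**2 = (174*(24 + (-7 - 5)) - 1539)**2 = (174*(24 - 12) - 1539)**2 = (174*12 - 1539)**2 = (2088 - 1539)**2 = 549**2 = 301401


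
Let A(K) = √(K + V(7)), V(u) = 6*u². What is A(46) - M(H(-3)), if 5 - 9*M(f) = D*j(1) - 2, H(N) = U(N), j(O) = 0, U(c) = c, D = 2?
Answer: -7/9 + 2*√85 ≈ 17.661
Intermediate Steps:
H(N) = N
A(K) = √(294 + K) (A(K) = √(K + 6*7²) = √(K + 6*49) = √(K + 294) = √(294 + K))
M(f) = 7/9 (M(f) = 5/9 - (2*0 - 2)/9 = 5/9 - (0 - 2)/9 = 5/9 - ⅑*(-2) = 5/9 + 2/9 = 7/9)
A(46) - M(H(-3)) = √(294 + 46) - 1*7/9 = √340 - 7/9 = 2*√85 - 7/9 = -7/9 + 2*√85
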